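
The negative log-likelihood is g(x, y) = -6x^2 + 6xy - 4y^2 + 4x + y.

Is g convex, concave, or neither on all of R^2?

concave

g is quadratic, so its Hessian is the constant matrix H = [[-12, 6], [6, -8]].
det(H) = 60, tr(H) = -20.
det(H) > 0 and tr(H) < 0, so H is negative definite everywhere: concave.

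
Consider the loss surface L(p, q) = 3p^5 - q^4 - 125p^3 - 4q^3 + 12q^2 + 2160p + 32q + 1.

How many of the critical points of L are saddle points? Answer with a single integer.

6

L separates as a function of p plus a function of q, so ∇L=0 decouples.
∂L/∂p = 15(p - 4)(p - 3)(p + 3)(p + 4) = 0 at p ∈ {-4, -3, 3, 4}; ∂L/∂q = -4(q - 2)(q + 1)(q + 4) = 0 at q ∈ {-4, -1, 2}.
The Hessian is diagonal: diag(L_pp, L_qq). Second derivatives: L_pp(-4)=-840, L_pp(-3)=630, L_pp(3)=-630, L_pp(4)=840; L_qq(-4)=-72, L_qq(-1)=36, L_qq(2)=-72.
Saddle points occur where the two diagonal entries have opposite signs: (-4, -1), (-3, -4), (-3, 2), (3, -1), (4, -4), (4, 2). Count: 6.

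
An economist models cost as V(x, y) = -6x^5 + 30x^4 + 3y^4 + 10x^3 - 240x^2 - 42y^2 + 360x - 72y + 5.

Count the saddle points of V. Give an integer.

6

V separates as a function of x plus a function of y, so ∇V=0 decouples.
∂V/∂x = -30(x - 3)(x - 2)(x - 1)(x + 2) = 0 at x ∈ {-2, 1, 2, 3}; ∂V/∂y = 12(y - 3)(y + 1)(y + 2) = 0 at y ∈ {-2, -1, 3}.
The Hessian is diagonal: diag(V_xx, V_yy). Second derivatives: V_xx(-2)=1800, V_xx(1)=-180, V_xx(2)=120, V_xx(3)=-300; V_yy(-2)=60, V_yy(-1)=-48, V_yy(3)=240.
Saddle points occur where the two diagonal entries have opposite signs: (-2, -1), (1, -2), (1, 3), (2, -1), (3, -2), (3, 3). Count: 6.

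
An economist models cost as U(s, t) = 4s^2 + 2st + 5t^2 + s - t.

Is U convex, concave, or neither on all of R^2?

convex

U is quadratic, so its Hessian is the constant matrix H = [[8, 2], [2, 10]].
det(H) = 76, tr(H) = 18.
det(H) > 0 and tr(H) > 0, so H is positive definite everywhere: convex.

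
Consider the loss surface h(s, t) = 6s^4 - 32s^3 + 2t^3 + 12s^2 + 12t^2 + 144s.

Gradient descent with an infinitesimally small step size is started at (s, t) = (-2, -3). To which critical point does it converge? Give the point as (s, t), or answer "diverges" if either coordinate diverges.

h is separable, so gradient descent decouples: s follows -∂h/∂s, t follows -∂h/∂t.
∂h/∂s = 24(s - 3)(s - 2)(s + 1); at s=-2 this is -480, so s increases.
∂h/∂t = 6t(t + 4); at t=-3 this is -18, so t increases.
s converges to its nearest critical value -1 (a local min of the s-part); t converges to 0. The iterate converges to (-1, 0).

(-1, 0)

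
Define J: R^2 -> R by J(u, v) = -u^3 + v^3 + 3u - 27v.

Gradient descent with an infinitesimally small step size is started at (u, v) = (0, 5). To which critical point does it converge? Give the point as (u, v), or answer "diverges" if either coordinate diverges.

J is separable, so gradient descent decouples: u follows -∂J/∂u, v follows -∂J/∂v.
∂J/∂u = -3(u - 1)(u + 1); at u=0 this is 3, so u decreases.
∂J/∂v = 3(v - 3)(v + 3); at v=5 this is 48, so v decreases.
u converges to its nearest critical value -1 (a local min of the u-part); v converges to 3. The iterate converges to (-1, 3).

(-1, 3)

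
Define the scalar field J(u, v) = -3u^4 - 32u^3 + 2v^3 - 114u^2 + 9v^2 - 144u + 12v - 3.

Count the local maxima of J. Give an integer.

J separates as a function of u plus a function of v, so ∇J=0 decouples.
∂J/∂u = -12(u + 1)(u + 3)(u + 4) = 0 at u ∈ {-4, -3, -1}; ∂J/∂v = 6(v + 1)(v + 2) = 0 at v ∈ {-2, -1}.
The Hessian is diagonal: diag(J_uu, J_vv). Second derivatives: J_uu(-4)=-36, J_uu(-3)=24, J_uu(-1)=-72; J_vv(-2)=-6, J_vv(-1)=6.
Local maxima occur where both diagonal entries negative: (-4, -2), (-1, -2). Count: 2.

2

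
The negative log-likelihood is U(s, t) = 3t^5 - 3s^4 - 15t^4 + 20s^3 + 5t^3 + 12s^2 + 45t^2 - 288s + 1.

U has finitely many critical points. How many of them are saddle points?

U separates as a function of s plus a function of t, so ∇U=0 decouples.
∂U/∂s = -12(s - 4)(s - 3)(s + 2) = 0 at s ∈ {-2, 3, 4}; ∂U/∂t = 15t(t - 3)(t - 2)(t + 1) = 0 at t ∈ {-1, 0, 2, 3}.
The Hessian is diagonal: diag(U_ss, U_tt). Second derivatives: U_ss(-2)=-360, U_ss(3)=60, U_ss(4)=-72; U_tt(-1)=-180, U_tt(0)=90, U_tt(2)=-90, U_tt(3)=180.
Saddle points occur where the two diagonal entries have opposite signs: (-2, 0), (-2, 3), (3, -1), (3, 2), (4, 0), (4, 3). Count: 6.

6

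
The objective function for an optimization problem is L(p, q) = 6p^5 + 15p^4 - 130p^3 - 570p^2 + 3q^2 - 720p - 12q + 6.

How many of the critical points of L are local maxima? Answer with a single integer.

L separates as a function of p plus a function of q, so ∇L=0 decouples.
∂L/∂p = 30(p - 4)(p + 1)(p + 2)(p + 3) = 0 at p ∈ {-3, -2, -1, 4}; ∂L/∂q = 6(q - 2) = 0 at q ∈ {2}.
The Hessian is diagonal: diag(L_pp, L_qq). Second derivatives: L_pp(-3)=-420, L_pp(-2)=180, L_pp(-1)=-300, L_pp(4)=6300; L_qq(2)=6.
Local maxima occur where both diagonal entries negative: none. Count: 0.

0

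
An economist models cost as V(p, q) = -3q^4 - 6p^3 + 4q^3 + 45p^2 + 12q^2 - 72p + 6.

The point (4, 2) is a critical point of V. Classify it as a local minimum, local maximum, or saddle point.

The mixed partial ∂²V/∂p∂q is 0, so the Hessian at any point is diag(V_pp, V_qq) = diag(18(-2p + 5), 12(-3q^2 + 2q + 2)).
At (4, 2): H = diag(-54, -72).
Both eigenvalues are negative, so H is negative definite: a local maximum.

local maximum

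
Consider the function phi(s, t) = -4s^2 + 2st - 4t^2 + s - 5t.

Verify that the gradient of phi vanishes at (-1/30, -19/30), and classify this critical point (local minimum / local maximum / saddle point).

∇phi = (-8s + 2t + 1, 2s - 8t - 5); substituting (-1/30, -19/30) gives ∇phi = (0, 0), so (-1/30, -19/30) is indeed a critical point.
The Hessian of phi is constant: H = [[-8, 2], [2, -8]].
det(H) = (-8)·(-8) − 2² = 60.
det(H) > 0 and tr(H) = -16 < 0, so H is negative definite and the point is a local maximum.

local maximum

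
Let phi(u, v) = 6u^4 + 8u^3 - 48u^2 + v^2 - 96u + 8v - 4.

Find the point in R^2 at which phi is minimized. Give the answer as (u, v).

(2, -4)

phi(u,v) separates as P(u) + Q(v) − 4, so its minimum is min P + min Q − 4.
P'(u) = 24(u - 2)(u + 1)(u + 2) vanishes at u ∈ {-2, -1, 2}; Q'(v) = 2v + 8 vanishes at v ∈ {-4}.
Local minima of P (where P''>0): P(-2)=32, P(2)=-224. Local minima of Q: Q(-4)=-16.
So the global minimum of phi is P(2) + Q(-4) − 4 = -224 − 16 − 4 = -244, attained at (2, -4).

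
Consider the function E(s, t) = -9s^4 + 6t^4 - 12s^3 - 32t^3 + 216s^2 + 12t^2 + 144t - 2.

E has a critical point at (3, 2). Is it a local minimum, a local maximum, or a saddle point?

The mixed partial ∂²E/∂s∂t is 0, so the Hessian at any point is diag(E_ss, E_tt) = diag(36(-3s^2 - 2s + 12), 24(3t^2 - 8t + 1)).
At (3, 2): H = diag(-756, -72).
Both eigenvalues are negative, so H is negative definite: a local maximum.

local maximum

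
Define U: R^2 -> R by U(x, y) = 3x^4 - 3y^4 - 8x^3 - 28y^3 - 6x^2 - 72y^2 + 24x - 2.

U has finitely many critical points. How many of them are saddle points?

5

U separates as a function of x plus a function of y, so ∇U=0 decouples.
∂U/∂x = 12(x - 2)(x - 1)(x + 1) = 0 at x ∈ {-1, 1, 2}; ∂U/∂y = -12y(y + 3)(y + 4) = 0 at y ∈ {-4, -3, 0}.
The Hessian is diagonal: diag(U_xx, U_yy). Second derivatives: U_xx(-1)=72, U_xx(1)=-24, U_xx(2)=36; U_yy(-4)=-48, U_yy(-3)=36, U_yy(0)=-144.
Saddle points occur where the two diagonal entries have opposite signs: (-1, -4), (-1, 0), (1, -3), (2, -4), (2, 0). Count: 5.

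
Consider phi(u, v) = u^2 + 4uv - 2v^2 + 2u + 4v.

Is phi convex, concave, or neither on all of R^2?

phi is quadratic, so its Hessian is the constant matrix H = [[2, 4], [4, -4]].
det(H) = -24, tr(H) = -2.
det(H) < 0, so H is indefinite: neither convex nor concave.

neither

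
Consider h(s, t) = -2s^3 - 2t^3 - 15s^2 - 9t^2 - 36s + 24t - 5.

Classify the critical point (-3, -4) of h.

local minimum

The mixed partial ∂²h/∂s∂t is 0, so the Hessian at any point is diag(h_ss, h_tt) = diag(-6(2s + 5), -6(2t + 3)).
At (-3, -4): H = diag(6, 30).
Both eigenvalues are positive, so H is positive definite: a local minimum.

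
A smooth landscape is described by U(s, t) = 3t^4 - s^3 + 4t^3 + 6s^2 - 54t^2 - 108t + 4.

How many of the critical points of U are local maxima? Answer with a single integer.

1

U separates as a function of s plus a function of t, so ∇U=0 decouples.
∂U/∂s = -3s(s - 4) = 0 at s ∈ {0, 4}; ∂U/∂t = 12(t - 3)(t + 1)(t + 3) = 0 at t ∈ {-3, -1, 3}.
The Hessian is diagonal: diag(U_ss, U_tt). Second derivatives: U_ss(0)=12, U_ss(4)=-12; U_tt(-3)=144, U_tt(-1)=-96, U_tt(3)=288.
Local maxima occur where both diagonal entries negative: (4, -1). Count: 1.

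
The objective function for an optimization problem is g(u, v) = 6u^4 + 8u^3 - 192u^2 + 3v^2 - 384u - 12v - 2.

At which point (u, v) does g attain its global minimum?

(4, 2)

g(u,v) separates as P(u) + Q(v) − 2, so its minimum is min P + min Q − 2.
P'(u) = 24(u - 4)(u + 1)(u + 4) vanishes at u ∈ {-4, -1, 4}; Q'(v) = 6v - 12 vanishes at v ∈ {2}.
Local minima of P (where P''>0): P(-4)=-512, P(4)=-2560. Local minima of Q: Q(2)=-12.
So the global minimum of g is P(4) + Q(2) − 2 = -2560 − 12 − 2 = -2574, attained at (4, 2).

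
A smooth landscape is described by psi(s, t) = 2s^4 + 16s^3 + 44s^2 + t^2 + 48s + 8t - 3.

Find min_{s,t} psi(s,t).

psi(s,t) separates as P(s) + Q(t) − 3, so its minimum is min P + min Q − 3.
P'(s) = 8(s + 1)(s + 2)(s + 3) vanishes at s ∈ {-3, -2, -1}; Q'(t) = 2(t + 4) vanishes at t ∈ {-4}.
Local minima of P (where P''>0): P(-3)=-18, P(-1)=-18. Local minima of Q: Q(-4)=-16.
So the global minimum of psi is P(-3) + Q(-4) − 3 = -18 − 16 − 3 = -37, attained at (-3, -4).

-37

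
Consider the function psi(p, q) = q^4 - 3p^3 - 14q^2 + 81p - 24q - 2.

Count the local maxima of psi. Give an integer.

1

psi separates as a function of p plus a function of q, so ∇psi=0 decouples.
∂psi/∂p = -9(p - 3)(p + 3) = 0 at p ∈ {-3, 3}; ∂psi/∂q = 4(q - 3)(q + 1)(q + 2) = 0 at q ∈ {-2, -1, 3}.
The Hessian is diagonal: diag(psi_pp, psi_qq). Second derivatives: psi_pp(-3)=54, psi_pp(3)=-54; psi_qq(-2)=20, psi_qq(-1)=-16, psi_qq(3)=80.
Local maxima occur where both diagonal entries negative: (3, -1). Count: 1.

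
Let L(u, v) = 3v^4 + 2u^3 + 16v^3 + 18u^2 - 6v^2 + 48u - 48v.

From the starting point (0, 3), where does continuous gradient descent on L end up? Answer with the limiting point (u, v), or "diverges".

(-2, 1)

L is separable, so gradient descent decouples: u follows -∂L/∂u, v follows -∂L/∂v.
∂L/∂u = 6(u + 2)(u + 4); at u=0 this is 48, so u decreases.
∂L/∂v = 12(v - 1)(v + 1)(v + 4); at v=3 this is 672, so v decreases.
u converges to its nearest critical value -2 (a local min of the u-part); v converges to 1. The iterate converges to (-2, 1).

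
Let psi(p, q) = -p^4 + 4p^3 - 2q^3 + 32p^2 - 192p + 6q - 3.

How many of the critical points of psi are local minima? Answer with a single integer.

1

psi separates as a function of p plus a function of q, so ∇psi=0 decouples.
∂psi/∂p = -4(p - 4)(p - 3)(p + 4) = 0 at p ∈ {-4, 3, 4}; ∂psi/∂q = -6(q - 1)(q + 1) = 0 at q ∈ {-1, 1}.
The Hessian is diagonal: diag(psi_pp, psi_qq). Second derivatives: psi_pp(-4)=-224, psi_pp(3)=28, psi_pp(4)=-32; psi_qq(-1)=12, psi_qq(1)=-12.
Local minima occur where both diagonal entries positive: (3, -1). Count: 1.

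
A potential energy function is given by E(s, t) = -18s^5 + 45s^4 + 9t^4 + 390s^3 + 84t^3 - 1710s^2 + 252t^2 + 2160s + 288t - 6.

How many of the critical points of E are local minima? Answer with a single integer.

E separates as a function of s plus a function of t, so ∇E=0 decouples.
∂E/∂s = -90(s - 3)(s - 2)(s - 1)(s + 4) = 0 at s ∈ {-4, 1, 2, 3}; ∂E/∂t = 36(t + 1)(t + 2)(t + 4) = 0 at t ∈ {-4, -2, -1}.
The Hessian is diagonal: diag(E_ss, E_tt). Second derivatives: E_ss(-4)=18900, E_ss(1)=-900, E_ss(2)=540, E_ss(3)=-1260; E_tt(-4)=216, E_tt(-2)=-72, E_tt(-1)=108.
Local minima occur where both diagonal entries positive: (-4, -4), (-4, -1), (2, -4), (2, -1). Count: 4.

4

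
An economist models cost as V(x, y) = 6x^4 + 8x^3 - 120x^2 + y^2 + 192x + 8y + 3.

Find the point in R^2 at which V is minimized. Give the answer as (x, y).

V(x,y) separates as P(x) + Q(y) + 3, so its minimum is min P + min Q + 3.
P'(x) = 24(x - 2)(x - 1)(x + 4) vanishes at x ∈ {-4, 1, 2}; Q'(y) = 2y + 8 vanishes at y ∈ {-4}.
Local minima of P (where P''>0): P(-4)=-1664, P(2)=64. Local minima of Q: Q(-4)=-16.
So the global minimum of V is P(-4) + Q(-4) + 3 = -1664 − 16 + 3 = -1677, attained at (-4, -4).

(-4, -4)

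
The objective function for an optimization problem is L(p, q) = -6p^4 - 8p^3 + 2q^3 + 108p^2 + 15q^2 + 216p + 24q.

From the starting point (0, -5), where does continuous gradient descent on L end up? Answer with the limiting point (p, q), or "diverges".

L is separable, so gradient descent decouples: p follows -∂L/∂p, q follows -∂L/∂q.
∂L/∂p = -24(p - 3)(p + 1)(p + 3); at p=0 this is 216, so p decreases.
∂L/∂q = 6(q + 1)(q + 4); at q=-5 this is 24, so q decreases.
The q-coordinate has no critical point in that direction and runs off to infinity.

diverges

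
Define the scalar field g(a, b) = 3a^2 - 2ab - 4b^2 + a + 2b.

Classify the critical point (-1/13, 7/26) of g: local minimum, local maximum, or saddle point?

The Hessian of g is constant: H = [[6, -2], [-2, -8]].
det(H) = 6·(-8) − (-2)² = -52.
Since det(H) < 0, H is indefinite and the critical point is a saddle point.

saddle point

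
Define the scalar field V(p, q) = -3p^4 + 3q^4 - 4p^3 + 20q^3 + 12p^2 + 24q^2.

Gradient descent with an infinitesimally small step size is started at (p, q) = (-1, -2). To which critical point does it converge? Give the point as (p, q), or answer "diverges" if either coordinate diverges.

V is separable, so gradient descent decouples: p follows -∂V/∂p, q follows -∂V/∂q.
∂V/∂p = -12p(p - 1)(p + 2); at p=-1 this is -24, so p increases.
∂V/∂q = 12q(q + 1)(q + 4); at q=-2 this is 48, so q decreases.
p converges to its nearest critical value 0 (a local min of the p-part); q converges to -4. The iterate converges to (0, -4).

(0, -4)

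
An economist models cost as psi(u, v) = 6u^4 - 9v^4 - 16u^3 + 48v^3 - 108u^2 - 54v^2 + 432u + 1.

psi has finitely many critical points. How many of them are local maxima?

psi separates as a function of u plus a function of v, so ∇psi=0 decouples.
∂psi/∂u = 24(u - 3)(u - 2)(u + 3) = 0 at u ∈ {-3, 2, 3}; ∂psi/∂v = -36v(v - 3)(v - 1) = 0 at v ∈ {0, 1, 3}.
The Hessian is diagonal: diag(psi_uu, psi_vv). Second derivatives: psi_uu(-3)=720, psi_uu(2)=-120, psi_uu(3)=144; psi_vv(0)=-108, psi_vv(1)=72, psi_vv(3)=-216.
Local maxima occur where both diagonal entries negative: (2, 0), (2, 3). Count: 2.

2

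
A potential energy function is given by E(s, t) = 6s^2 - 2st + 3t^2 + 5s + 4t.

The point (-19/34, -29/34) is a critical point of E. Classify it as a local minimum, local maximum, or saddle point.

The Hessian of E is constant: H = [[12, -2], [-2, 6]].
det(H) = 12·6 − (-2)² = 68.
det(H) > 0 and tr(H) = 18 > 0, so H is positive definite and the point is a local minimum.

local minimum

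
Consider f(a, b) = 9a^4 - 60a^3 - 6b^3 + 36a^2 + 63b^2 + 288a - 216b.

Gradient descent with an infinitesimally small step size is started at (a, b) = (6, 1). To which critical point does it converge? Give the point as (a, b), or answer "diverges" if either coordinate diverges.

f is separable, so gradient descent decouples: a follows -∂f/∂a, b follows -∂f/∂b.
∂f/∂a = 36(a - 4)(a - 2)(a + 1); at a=6 this is 2016, so a decreases.
∂f/∂b = -18(b - 4)(b - 3); at b=1 this is -108, so b increases.
a converges to its nearest critical value 4 (a local min of the a-part); b converges to 3. The iterate converges to (4, 3).

(4, 3)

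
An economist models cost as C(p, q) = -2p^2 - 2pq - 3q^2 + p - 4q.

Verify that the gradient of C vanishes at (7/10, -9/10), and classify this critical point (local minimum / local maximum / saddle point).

∇C = (-4p - 2q + 1, -2p - 6q - 4); substituting (7/10, -9/10) gives ∇C = (0, 0), so (7/10, -9/10) is indeed a critical point.
The Hessian of C is constant: H = [[-4, -2], [-2, -6]].
det(H) = (-4)·(-6) − (-2)² = 20.
det(H) > 0 and tr(H) = -10 < 0, so H is negative definite and the point is a local maximum.

local maximum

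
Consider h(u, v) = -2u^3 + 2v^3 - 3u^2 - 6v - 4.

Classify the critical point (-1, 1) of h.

local minimum

The mixed partial ∂²h/∂u∂v is 0, so the Hessian at any point is diag(h_uu, h_vv) = diag(-6(2u + 1), 12v).
At (-1, 1): H = diag(6, 12).
Both eigenvalues are positive, so H is positive definite: a local minimum.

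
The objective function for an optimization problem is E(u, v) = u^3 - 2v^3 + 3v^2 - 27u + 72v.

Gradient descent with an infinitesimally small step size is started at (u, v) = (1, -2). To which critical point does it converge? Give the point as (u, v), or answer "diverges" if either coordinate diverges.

(3, -3)

E is separable, so gradient descent decouples: u follows -∂E/∂u, v follows -∂E/∂v.
∂E/∂u = 3(u - 3)(u + 3); at u=1 this is -24, so u increases.
∂E/∂v = -6(v - 4)(v + 3); at v=-2 this is 36, so v decreases.
u converges to its nearest critical value 3 (a local min of the u-part); v converges to -3. The iterate converges to (3, -3).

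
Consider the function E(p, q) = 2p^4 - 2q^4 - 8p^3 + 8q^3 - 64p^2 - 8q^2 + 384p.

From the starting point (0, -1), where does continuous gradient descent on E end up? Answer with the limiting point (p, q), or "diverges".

diverges

E is separable, so gradient descent decouples: p follows -∂E/∂p, q follows -∂E/∂q.
∂E/∂p = 8(p - 4)(p - 3)(p + 4); at p=0 this is 384, so p decreases.
∂E/∂q = -8q(q - 2)(q - 1); at q=-1 this is 48, so q decreases.
The q-coordinate has no critical point in that direction and runs off to infinity.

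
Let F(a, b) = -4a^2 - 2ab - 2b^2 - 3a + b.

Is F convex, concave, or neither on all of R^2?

concave

F is quadratic, so its Hessian is the constant matrix H = [[-8, -2], [-2, -4]].
det(H) = 28, tr(H) = -12.
det(H) > 0 and tr(H) < 0, so H is negative definite everywhere: concave.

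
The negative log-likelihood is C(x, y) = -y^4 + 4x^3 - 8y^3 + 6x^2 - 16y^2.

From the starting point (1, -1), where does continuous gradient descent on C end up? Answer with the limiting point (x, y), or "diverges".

(0, -2)

C is separable, so gradient descent decouples: x follows -∂C/∂x, y follows -∂C/∂y.
∂C/∂x = 12x(x + 1); at x=1 this is 24, so x decreases.
∂C/∂y = -4y(y + 2)(y + 4); at y=-1 this is 12, so y decreases.
x converges to its nearest critical value 0 (a local min of the x-part); y converges to -2. The iterate converges to (0, -2).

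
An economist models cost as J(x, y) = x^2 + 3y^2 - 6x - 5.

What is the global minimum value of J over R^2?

J(x,y) separates as P(x) + Q(y) − 5, so its minimum is min P + min Q − 5.
P'(x) = 2x - 6 vanishes at x ∈ {3}; Q'(y) = 6y vanishes at y ∈ {0}.
Local minima of P (where P''>0): P(3)=-9. Local minima of Q: Q(0)=0.
So the global minimum of J is P(3) + Q(0) − 5 = -9 + 0 − 5 = -14, attained at (3, 0).

-14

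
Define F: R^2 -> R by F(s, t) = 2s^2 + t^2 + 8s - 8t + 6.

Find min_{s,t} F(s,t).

-18

F(s,t) separates as P(s) + Q(t) + 6, so its minimum is min P + min Q + 6.
P'(s) = 4s + 8 vanishes at s ∈ {-2}; Q'(t) = 2(t - 4) vanishes at t ∈ {4}.
Local minima of P (where P''>0): P(-2)=-8. Local minima of Q: Q(4)=-16.
So the global minimum of F is P(-2) + Q(4) + 6 = -8 − 16 + 6 = -18, attained at (-2, 4).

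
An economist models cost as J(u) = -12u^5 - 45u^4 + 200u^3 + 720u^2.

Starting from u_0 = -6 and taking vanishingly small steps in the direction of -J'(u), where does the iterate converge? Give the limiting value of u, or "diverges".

-4

J'(u) = -60u(u - 3)(u + 2)(u + 4), so J'(-6) = -25920.
Gradient descent moves in the -J' direction, i.e. u is increasing.
The nearest critical point in that direction is u = -4, where J'' = 3360 > 0 (a local minimum). The iterate converges there.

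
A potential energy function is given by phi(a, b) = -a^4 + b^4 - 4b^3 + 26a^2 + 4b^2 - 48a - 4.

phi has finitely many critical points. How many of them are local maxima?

2

phi separates as a function of a plus a function of b, so ∇phi=0 decouples.
∂phi/∂a = -4(a - 3)(a - 1)(a + 4) = 0 at a ∈ {-4, 1, 3}; ∂phi/∂b = 4b(b - 2)(b - 1) = 0 at b ∈ {0, 1, 2}.
The Hessian is diagonal: diag(phi_aa, phi_bb). Second derivatives: phi_aa(-4)=-140, phi_aa(1)=40, phi_aa(3)=-56; phi_bb(0)=8, phi_bb(1)=-4, phi_bb(2)=8.
Local maxima occur where both diagonal entries negative: (-4, 1), (3, 1). Count: 2.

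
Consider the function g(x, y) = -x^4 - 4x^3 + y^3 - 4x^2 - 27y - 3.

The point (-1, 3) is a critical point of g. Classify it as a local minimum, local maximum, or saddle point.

local minimum

The mixed partial ∂²g/∂x∂y is 0, so the Hessian at any point is diag(g_xx, g_yy) = diag(-4(3x^2 + 6x + 2), 6y).
At (-1, 3): H = diag(4, 18).
Both eigenvalues are positive, so H is positive definite: a local minimum.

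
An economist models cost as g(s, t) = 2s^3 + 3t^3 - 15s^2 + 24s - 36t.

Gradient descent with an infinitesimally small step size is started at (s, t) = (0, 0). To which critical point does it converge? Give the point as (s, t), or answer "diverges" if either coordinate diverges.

g is separable, so gradient descent decouples: s follows -∂g/∂s, t follows -∂g/∂t.
∂g/∂s = 6(s - 4)(s - 1); at s=0 this is 24, so s decreases.
∂g/∂t = 9(t - 2)(t + 2); at t=0 this is -36, so t increases.
The s-coordinate has no critical point in that direction and runs off to infinity.

diverges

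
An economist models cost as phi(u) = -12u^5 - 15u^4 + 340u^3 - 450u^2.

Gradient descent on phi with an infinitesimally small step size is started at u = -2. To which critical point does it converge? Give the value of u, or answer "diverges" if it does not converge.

phi'(u) = -60u(u - 3)(u - 1)(u + 5), so phi'(-2) = 5400.
Gradient descent moves in the -phi' direction, i.e. u is decreasing.
The nearest critical point in that direction is u = -5, where phi'' = 14400 > 0 (a local minimum). The iterate converges there.

-5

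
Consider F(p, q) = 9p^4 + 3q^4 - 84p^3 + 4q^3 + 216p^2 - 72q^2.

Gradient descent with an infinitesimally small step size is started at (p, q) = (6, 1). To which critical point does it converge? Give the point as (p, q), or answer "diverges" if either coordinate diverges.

(4, 3)

F is separable, so gradient descent decouples: p follows -∂F/∂p, q follows -∂F/∂q.
∂F/∂p = 36p(p - 4)(p - 3); at p=6 this is 1296, so p decreases.
∂F/∂q = 12q(q - 3)(q + 4); at q=1 this is -120, so q increases.
p converges to its nearest critical value 4 (a local min of the p-part); q converges to 3. The iterate converges to (4, 3).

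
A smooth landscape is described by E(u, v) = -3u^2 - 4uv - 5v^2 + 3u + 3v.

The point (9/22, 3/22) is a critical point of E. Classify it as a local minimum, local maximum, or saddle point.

local maximum

The Hessian of E is constant: H = [[-6, -4], [-4, -10]].
det(H) = (-6)·(-10) − (-4)² = 44.
det(H) > 0 and tr(H) = -16 < 0, so H is negative definite and the point is a local maximum.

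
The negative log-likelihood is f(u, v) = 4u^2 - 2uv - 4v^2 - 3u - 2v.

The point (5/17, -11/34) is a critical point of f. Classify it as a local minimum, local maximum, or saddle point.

The Hessian of f is constant: H = [[8, -2], [-2, -8]].
det(H) = 8·(-8) − (-2)² = -68.
Since det(H) < 0, H is indefinite and the critical point is a saddle point.

saddle point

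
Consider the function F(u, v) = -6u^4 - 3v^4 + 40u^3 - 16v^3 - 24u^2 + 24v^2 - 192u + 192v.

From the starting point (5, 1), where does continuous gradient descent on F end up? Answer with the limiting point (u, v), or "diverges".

diverges

F is separable, so gradient descent decouples: u follows -∂F/∂u, v follows -∂F/∂v.
∂F/∂u = -24(u - 4)(u - 2)(u + 1); at u=5 this is -432, so u increases.
∂F/∂v = -12(v - 2)(v + 2)(v + 4); at v=1 this is 180, so v decreases.
The u-coordinate has no critical point in that direction and runs off to infinity.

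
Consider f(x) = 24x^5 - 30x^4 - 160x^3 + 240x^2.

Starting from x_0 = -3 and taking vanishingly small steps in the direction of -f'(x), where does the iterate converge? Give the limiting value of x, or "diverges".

diverges

f'(x) = 120x(x - 2)(x - 1)(x + 2), so f'(-3) = 7200.
Gradient descent moves in the -f' direction, i.e. x is decreasing.
There is no critical point below x=-3, and f' keeps the same sign, so the iterate runs off to −∞.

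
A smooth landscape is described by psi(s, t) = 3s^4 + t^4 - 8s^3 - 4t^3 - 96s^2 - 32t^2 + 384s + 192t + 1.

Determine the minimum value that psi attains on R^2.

psi(s,t) separates as P(s) + Q(t) + 1, so its minimum is min P + min Q + 1.
P'(s) = 12(s - 4)(s - 2)(s + 4) vanishes at s ∈ {-4, 2, 4}; Q'(t) = 4(t - 4)(t - 3)(t + 4) vanishes at t ∈ {-4, 3, 4}.
Local minima of P (where P''>0): P(-4)=-1792, P(4)=256. Local minima of Q: Q(-4)=-768, Q(4)=256.
So the global minimum of psi is P(-4) + Q(-4) + 1 = -1792 − 768 + 1 = -2559, attained at (-4, -4).

-2559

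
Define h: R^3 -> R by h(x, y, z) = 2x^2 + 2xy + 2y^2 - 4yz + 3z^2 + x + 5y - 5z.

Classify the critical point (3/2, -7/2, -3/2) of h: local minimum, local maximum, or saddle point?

local minimum

The Hessian is constant: H = [[4, 2, 0], [2, 4, -4], [0, -4, 6]].
Leading principal minors: Δ₁ = 4, Δ₂ = 12, Δ₃ = 8.
All leading minors are positive, so H is positive definite: a local minimum.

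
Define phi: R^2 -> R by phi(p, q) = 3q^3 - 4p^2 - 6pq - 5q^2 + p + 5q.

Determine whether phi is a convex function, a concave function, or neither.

neither

The term 3q^3 is cubic, so the Hessian is not constant.
∂²phi/∂q² = 18q - 10, which takes both signs as q varies (negative for sufficiently negative q). A diagonal entry of the Hessian changing sign means the Hessian is neither positive- nor negative-semidefinite on all of R^2.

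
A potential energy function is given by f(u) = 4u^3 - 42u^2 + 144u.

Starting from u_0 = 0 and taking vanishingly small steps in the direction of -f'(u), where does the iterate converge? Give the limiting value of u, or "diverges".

f'(u) = 12(u - 4)(u - 3), so f'(0) = 144.
Gradient descent moves in the -f' direction, i.e. u is decreasing.
There is no critical point below u=0, and f' keeps the same sign, so the iterate runs off to −∞.

diverges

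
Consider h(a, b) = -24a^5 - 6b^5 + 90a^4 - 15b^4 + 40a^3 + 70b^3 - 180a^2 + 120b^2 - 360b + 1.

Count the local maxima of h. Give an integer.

h separates as a function of a plus a function of b, so ∇h=0 decouples.
∂h/∂a = -120a(a - 3)(a - 1)(a + 1) = 0 at a ∈ {-1, 0, 1, 3}; ∂h/∂b = -30(b - 2)(b - 1)(b + 2)(b + 3) = 0 at b ∈ {-3, -2, 1, 2}.
The Hessian is diagonal: diag(h_aa, h_bb). Second derivatives: h_aa(-1)=960, h_aa(0)=-360, h_aa(1)=480, h_aa(3)=-2880; h_bb(-3)=600, h_bb(-2)=-360, h_bb(1)=360, h_bb(2)=-600.
Local maxima occur where both diagonal entries negative: (0, -2), (0, 2), (3, -2), (3, 2). Count: 4.

4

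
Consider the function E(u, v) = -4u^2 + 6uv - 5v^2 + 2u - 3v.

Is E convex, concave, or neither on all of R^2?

concave

E is quadratic, so its Hessian is the constant matrix H = [[-8, 6], [6, -10]].
det(H) = 44, tr(H) = -18.
det(H) > 0 and tr(H) < 0, so H is negative definite everywhere: concave.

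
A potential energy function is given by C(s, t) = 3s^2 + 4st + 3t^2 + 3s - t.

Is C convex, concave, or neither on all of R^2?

C is quadratic, so its Hessian is the constant matrix H = [[6, 4], [4, 6]].
det(H) = 20, tr(H) = 12.
det(H) > 0 and tr(H) > 0, so H is positive definite everywhere: convex.

convex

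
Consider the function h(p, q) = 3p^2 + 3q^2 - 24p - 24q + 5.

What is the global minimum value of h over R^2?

h(p,q) separates as A(p) + B(q) + 5, so its minimum is min A + min B + 5.
A'(p) = 6p - 24 vanishes at p ∈ {4}; B'(q) = 6q - 24 vanishes at q ∈ {4}.
Local minima of A (where A''>0): A(4)=-48. Local minima of B: B(4)=-48.
So the global minimum of h is A(4) + B(4) + 5 = -48 − 48 + 5 = -91, attained at (4, 4).

-91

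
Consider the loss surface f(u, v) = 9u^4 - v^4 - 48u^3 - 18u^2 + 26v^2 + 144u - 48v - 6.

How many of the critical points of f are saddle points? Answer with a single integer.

f separates as a function of u plus a function of v, so ∇f=0 decouples.
∂f/∂u = 36(u - 4)(u - 1)(u + 1) = 0 at u ∈ {-1, 1, 4}; ∂f/∂v = -4(v - 3)(v - 1)(v + 4) = 0 at v ∈ {-4, 1, 3}.
The Hessian is diagonal: diag(f_uu, f_vv). Second derivatives: f_uu(-1)=360, f_uu(1)=-216, f_uu(4)=540; f_vv(-4)=-140, f_vv(1)=40, f_vv(3)=-56.
Saddle points occur where the two diagonal entries have opposite signs: (-1, -4), (-1, 3), (1, 1), (4, -4), (4, 3). Count: 5.

5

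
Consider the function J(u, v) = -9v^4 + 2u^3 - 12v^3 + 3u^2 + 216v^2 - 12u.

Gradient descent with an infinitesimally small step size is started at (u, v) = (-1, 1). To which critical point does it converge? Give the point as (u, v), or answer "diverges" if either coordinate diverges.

(1, 0)

J is separable, so gradient descent decouples: u follows -∂J/∂u, v follows -∂J/∂v.
∂J/∂u = 6(u - 1)(u + 2); at u=-1 this is -12, so u increases.
∂J/∂v = -36v(v - 3)(v + 4); at v=1 this is 360, so v decreases.
u converges to its nearest critical value 1 (a local min of the u-part); v converges to 0. The iterate converges to (1, 0).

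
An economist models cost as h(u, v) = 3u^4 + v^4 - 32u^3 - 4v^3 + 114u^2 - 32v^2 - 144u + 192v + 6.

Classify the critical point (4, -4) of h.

The mixed partial ∂²h/∂u∂v is 0, so the Hessian at any point is diag(h_uu, h_vv) = diag(12(3u^2 - 16u + 19), 4(3v^2 - 6v - 16)).
At (4, -4): H = diag(36, 224).
Both eigenvalues are positive, so H is positive definite: a local minimum.

local minimum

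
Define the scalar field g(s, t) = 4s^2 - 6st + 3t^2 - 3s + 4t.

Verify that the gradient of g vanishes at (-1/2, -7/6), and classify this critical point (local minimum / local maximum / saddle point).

local minimum

∇g = (8s - 6t - 3, -6s + 6t + 4); substituting (-1/2, -7/6) gives ∇g = (0, 0), so (-1/2, -7/6) is indeed a critical point.
The Hessian of g is constant: H = [[8, -6], [-6, 6]].
det(H) = 8·6 − (-6)² = 12.
det(H) > 0 and tr(H) = 14 > 0, so H is positive definite and the point is a local minimum.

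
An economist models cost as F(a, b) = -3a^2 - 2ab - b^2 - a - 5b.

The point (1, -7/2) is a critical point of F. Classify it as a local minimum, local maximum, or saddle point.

The Hessian of F is constant: H = [[-6, -2], [-2, -2]].
det(H) = (-6)·(-2) − (-2)² = 8.
det(H) > 0 and tr(H) = -8 < 0, so H is negative definite and the point is a local maximum.

local maximum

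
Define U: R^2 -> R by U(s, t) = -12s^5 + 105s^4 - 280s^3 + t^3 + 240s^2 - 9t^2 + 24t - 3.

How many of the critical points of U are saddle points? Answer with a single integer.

4

U separates as a function of s plus a function of t, so ∇U=0 decouples.
∂U/∂s = -60s(s - 4)(s - 2)(s - 1) = 0 at s ∈ {0, 1, 2, 4}; ∂U/∂t = 3(t - 4)(t - 2) = 0 at t ∈ {2, 4}.
The Hessian is diagonal: diag(U_ss, U_tt). Second derivatives: U_ss(0)=480, U_ss(1)=-180, U_ss(2)=240, U_ss(4)=-1440; U_tt(2)=-6, U_tt(4)=6.
Saddle points occur where the two diagonal entries have opposite signs: (0, 2), (1, 4), (2, 2), (4, 4). Count: 4.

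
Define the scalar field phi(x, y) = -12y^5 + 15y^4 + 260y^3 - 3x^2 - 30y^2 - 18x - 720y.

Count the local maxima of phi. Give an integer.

2

phi separates as a function of x plus a function of y, so ∇phi=0 decouples.
∂phi/∂x = -6(x + 3) = 0 at x ∈ {-3}; ∂phi/∂y = -60(y - 4)(y - 1)(y + 1)(y + 3) = 0 at y ∈ {-3, -1, 1, 4}.
The Hessian is diagonal: diag(phi_xx, phi_yy). Second derivatives: phi_xx(-3)=-6; phi_yy(-3)=3360, phi_yy(-1)=-1200, phi_yy(1)=1440, phi_yy(4)=-6300.
Local maxima occur where both diagonal entries negative: (-3, -1), (-3, 4). Count: 2.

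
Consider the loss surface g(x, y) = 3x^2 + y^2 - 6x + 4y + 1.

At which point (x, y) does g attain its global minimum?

(1, -2)

g(x,y) separates as P(x) + Q(y) + 1, so its minimum is min P + min Q + 1.
P'(x) = 6x - 6 vanishes at x ∈ {1}; Q'(y) = 2y + 4 vanishes at y ∈ {-2}.
Local minima of P (where P''>0): P(1)=-3. Local minima of Q: Q(-2)=-4.
So the global minimum of g is P(1) + Q(-2) + 1 = -3 − 4 + 1 = -6, attained at (1, -2).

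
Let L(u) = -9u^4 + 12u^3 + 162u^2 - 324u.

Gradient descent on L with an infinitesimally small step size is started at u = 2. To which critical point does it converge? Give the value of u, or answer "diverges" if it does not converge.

L'(u) = -36(u - 3)(u - 1)(u + 3), so L'(2) = 180.
Gradient descent moves in the -L' direction, i.e. u is decreasing.
The nearest critical point in that direction is u = 1, where L'' = 288 > 0 (a local minimum). The iterate converges there.

1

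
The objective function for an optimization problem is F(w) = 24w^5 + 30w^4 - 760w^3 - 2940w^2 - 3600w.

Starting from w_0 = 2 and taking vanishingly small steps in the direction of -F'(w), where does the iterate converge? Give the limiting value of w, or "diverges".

5

F'(w) = 120(w - 5)(w + 1)(w + 2)(w + 3), so F'(2) = -21600.
Gradient descent moves in the -F' direction, i.e. w is increasing.
The nearest critical point in that direction is w = 5, where F'' = 40320 > 0 (a local minimum). The iterate converges there.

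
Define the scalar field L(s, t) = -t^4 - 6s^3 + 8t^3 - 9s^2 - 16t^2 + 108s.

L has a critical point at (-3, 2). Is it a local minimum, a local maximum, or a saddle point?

The mixed partial ∂²L/∂s∂t is 0, so the Hessian at any point is diag(L_ss, L_tt) = diag(-18(2s + 1), 4(-3t^2 + 12t - 8)).
At (-3, 2): H = diag(90, 16).
Both eigenvalues are positive, so H is positive definite: a local minimum.

local minimum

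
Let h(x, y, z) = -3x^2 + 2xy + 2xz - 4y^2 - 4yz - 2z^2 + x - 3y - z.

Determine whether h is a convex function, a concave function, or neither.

h is quadratic, so its Hessian is the constant matrix H = [[-6, 2, 2], [2, -8, -4], [2, -4, -4]].
Leading principal minors: -6, 44, -80.
Signs alternate −, +, − ⇒ H ≺ 0 ⇒ concave.

concave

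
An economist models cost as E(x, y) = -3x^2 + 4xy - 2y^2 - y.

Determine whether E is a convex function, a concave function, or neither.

E is quadratic, so its Hessian is the constant matrix H = [[-6, 4], [4, -4]].
det(H) = 8, tr(H) = -10.
det(H) > 0 and tr(H) < 0, so H is negative definite everywhere: concave.

concave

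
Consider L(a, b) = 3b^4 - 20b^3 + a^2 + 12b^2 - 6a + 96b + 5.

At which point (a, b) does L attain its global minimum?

L(a,b) separates as P(a) + Q(b) + 5, so its minimum is min P + min Q + 5.
P'(a) = 2a - 6 vanishes at a ∈ {3}; Q'(b) = 12(b - 4)(b - 2)(b + 1) vanishes at b ∈ {-1, 2, 4}.
Local minima of P (where P''>0): P(3)=-9. Local minima of Q: Q(-1)=-61, Q(4)=64.
So the global minimum of L is P(3) + Q(-1) + 5 = -9 − 61 + 5 = -65, attained at (3, -1).

(3, -1)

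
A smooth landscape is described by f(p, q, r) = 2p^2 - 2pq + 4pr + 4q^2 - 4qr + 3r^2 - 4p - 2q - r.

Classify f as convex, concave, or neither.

f is quadratic, so its Hessian is the constant matrix H = [[4, -2, 4], [-2, 8, -4], [4, -4, 6]].
Leading principal minors: 4, 28, 40.
All positive ⇒ H ≻ 0 ⇒ convex.

convex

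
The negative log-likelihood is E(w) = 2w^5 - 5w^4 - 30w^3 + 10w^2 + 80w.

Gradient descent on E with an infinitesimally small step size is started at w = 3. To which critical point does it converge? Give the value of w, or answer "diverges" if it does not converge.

E'(w) = 10(w - 4)(w - 1)(w + 1)(w + 2), so E'(3) = -400.
Gradient descent moves in the -E' direction, i.e. w is increasing.
The nearest critical point in that direction is w = 4, where E'' = 900 > 0 (a local minimum). The iterate converges there.

4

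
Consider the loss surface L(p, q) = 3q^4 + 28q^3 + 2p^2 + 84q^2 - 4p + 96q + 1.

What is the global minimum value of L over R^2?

-65

L(p,q) separates as A(p) + B(q) + 1, so its minimum is min A + min B + 1.
A'(p) = 4p - 4 vanishes at p ∈ {1}; B'(q) = 12(q + 1)(q + 2)(q + 4) vanishes at q ∈ {-4, -2, -1}.
Local minima of A (where A''>0): A(1)=-2. Local minima of B: B(-4)=-64, B(-1)=-37.
So the global minimum of L is A(1) + B(-4) + 1 = -2 − 64 + 1 = -65, attained at (1, -4).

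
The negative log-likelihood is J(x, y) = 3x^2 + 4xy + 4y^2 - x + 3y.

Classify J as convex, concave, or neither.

convex

J is quadratic, so its Hessian is the constant matrix H = [[6, 4], [4, 8]].
det(H) = 32, tr(H) = 14.
det(H) > 0 and tr(H) > 0, so H is positive definite everywhere: convex.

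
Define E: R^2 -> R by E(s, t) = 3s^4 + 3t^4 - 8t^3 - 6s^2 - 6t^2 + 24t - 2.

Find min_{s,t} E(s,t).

E(s,t) separates as P(s) + Q(t) − 2, so its minimum is min P + min Q − 2.
P'(s) = 12s(s - 1)(s + 1) vanishes at s ∈ {-1, 0, 1}; Q'(t) = 12(t - 2)(t - 1)(t + 1) vanishes at t ∈ {-1, 1, 2}.
Local minima of P (where P''>0): P(-1)=-3, P(1)=-3. Local minima of Q: Q(-1)=-19, Q(2)=8.
So the global minimum of E is P(-1) + Q(-1) − 2 = -3 − 19 − 2 = -24, attained at (-1, -1).

-24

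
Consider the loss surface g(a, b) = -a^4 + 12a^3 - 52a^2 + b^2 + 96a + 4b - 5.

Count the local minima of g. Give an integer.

g separates as a function of a plus a function of b, so ∇g=0 decouples.
∂g/∂a = -4(a - 4)(a - 3)(a - 2) = 0 at a ∈ {2, 3, 4}; ∂g/∂b = 2(b + 2) = 0 at b ∈ {-2}.
The Hessian is diagonal: diag(g_aa, g_bb). Second derivatives: g_aa(2)=-8, g_aa(3)=4, g_aa(4)=-8; g_bb(-2)=2.
Local minima occur where both diagonal entries positive: (3, -2). Count: 1.

1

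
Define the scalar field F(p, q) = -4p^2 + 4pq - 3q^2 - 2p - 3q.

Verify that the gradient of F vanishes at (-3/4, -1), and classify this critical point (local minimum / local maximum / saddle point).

∇F = (-8p + 4q - 2, 4p - 6q - 3); substituting (-3/4, -1) gives ∇F = (0, 0), so (-3/4, -1) is indeed a critical point.
The Hessian of F is constant: H = [[-8, 4], [4, -6]].
det(H) = (-8)·(-6) − 4² = 32.
det(H) > 0 and tr(H) = -14 < 0, so H is negative definite and the point is a local maximum.

local maximum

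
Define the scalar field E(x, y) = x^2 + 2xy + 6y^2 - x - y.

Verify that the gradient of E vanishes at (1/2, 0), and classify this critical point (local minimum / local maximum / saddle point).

local minimum

∇E = (2x + 2y - 1, 2x + 12y - 1); substituting (1/2, 0) gives ∇E = (0, 0), so (1/2, 0) is indeed a critical point.
The Hessian of E is constant: H = [[2, 2], [2, 12]].
det(H) = 2·12 − 2² = 20.
det(H) > 0 and tr(H) = 14 > 0, so H is positive definite and the point is a local minimum.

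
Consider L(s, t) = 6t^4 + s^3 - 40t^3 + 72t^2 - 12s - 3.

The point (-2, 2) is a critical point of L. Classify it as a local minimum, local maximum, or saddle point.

The mixed partial ∂²L/∂s∂t is 0, so the Hessian at any point is diag(L_ss, L_tt) = diag(6s, 24(3t^2 - 10t + 6)).
At (-2, 2): H = diag(-12, -48).
Both eigenvalues are negative, so H is negative definite: a local maximum.

local maximum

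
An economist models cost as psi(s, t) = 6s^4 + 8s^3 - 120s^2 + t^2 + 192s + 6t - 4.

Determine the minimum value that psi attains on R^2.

psi(s,t) separates as P(s) + Q(t) − 4, so its minimum is min P + min Q − 4.
P'(s) = 24(s - 2)(s - 1)(s + 4) vanishes at s ∈ {-4, 1, 2}; Q'(t) = 2(t + 3) vanishes at t ∈ {-3}.
Local minima of P (where P''>0): P(-4)=-1664, P(2)=64. Local minima of Q: Q(-3)=-9.
So the global minimum of psi is P(-4) + Q(-3) − 4 = -1664 − 9 − 4 = -1677, attained at (-4, -3).

-1677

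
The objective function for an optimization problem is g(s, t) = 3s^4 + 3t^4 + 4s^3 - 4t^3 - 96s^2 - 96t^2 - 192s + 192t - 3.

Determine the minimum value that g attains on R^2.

-2563

g(s,t) separates as P(s) + Q(t) − 3, so its minimum is min P + min Q − 3.
P'(s) = 12(s - 4)(s + 1)(s + 4) vanishes at s ∈ {-4, -1, 4}; Q'(t) = 12(t - 4)(t - 1)(t + 4) vanishes at t ∈ {-4, 1, 4}.
Local minima of P (where P''>0): P(-4)=-256, P(4)=-1280. Local minima of Q: Q(-4)=-1280, Q(4)=-256.
So the global minimum of g is P(4) + Q(-4) − 3 = -1280 − 1280 − 3 = -2563, attained at (4, -4).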